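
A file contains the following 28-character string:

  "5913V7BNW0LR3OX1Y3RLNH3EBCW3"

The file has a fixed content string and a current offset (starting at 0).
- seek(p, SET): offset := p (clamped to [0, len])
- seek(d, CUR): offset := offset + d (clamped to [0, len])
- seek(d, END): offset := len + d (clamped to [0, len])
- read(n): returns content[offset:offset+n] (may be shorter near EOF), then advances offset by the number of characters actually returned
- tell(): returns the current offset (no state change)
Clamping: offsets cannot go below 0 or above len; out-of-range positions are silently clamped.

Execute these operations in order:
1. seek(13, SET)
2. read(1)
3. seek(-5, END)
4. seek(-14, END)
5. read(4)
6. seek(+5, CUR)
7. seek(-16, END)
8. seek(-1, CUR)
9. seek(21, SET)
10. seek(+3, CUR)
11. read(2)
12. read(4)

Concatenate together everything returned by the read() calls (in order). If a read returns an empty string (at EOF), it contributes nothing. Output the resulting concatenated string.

After 1 (seek(13, SET)): offset=13
After 2 (read(1)): returned 'O', offset=14
After 3 (seek(-5, END)): offset=23
After 4 (seek(-14, END)): offset=14
After 5 (read(4)): returned 'X1Y3', offset=18
After 6 (seek(+5, CUR)): offset=23
After 7 (seek(-16, END)): offset=12
After 8 (seek(-1, CUR)): offset=11
After 9 (seek(21, SET)): offset=21
After 10 (seek(+3, CUR)): offset=24
After 11 (read(2)): returned 'BC', offset=26
After 12 (read(4)): returned 'W3', offset=28

Answer: OX1Y3BCW3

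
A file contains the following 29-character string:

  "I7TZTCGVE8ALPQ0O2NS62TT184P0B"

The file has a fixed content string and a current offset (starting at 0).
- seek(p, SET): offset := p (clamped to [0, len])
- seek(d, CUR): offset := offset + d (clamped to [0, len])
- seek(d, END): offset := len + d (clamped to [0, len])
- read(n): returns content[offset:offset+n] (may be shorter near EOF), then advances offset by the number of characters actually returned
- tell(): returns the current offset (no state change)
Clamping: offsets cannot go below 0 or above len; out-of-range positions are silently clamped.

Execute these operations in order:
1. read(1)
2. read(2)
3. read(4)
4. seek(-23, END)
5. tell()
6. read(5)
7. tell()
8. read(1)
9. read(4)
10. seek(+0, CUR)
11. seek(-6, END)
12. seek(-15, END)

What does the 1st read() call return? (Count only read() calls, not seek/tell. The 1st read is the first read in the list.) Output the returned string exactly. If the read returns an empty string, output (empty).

Answer: I

Derivation:
After 1 (read(1)): returned 'I', offset=1
After 2 (read(2)): returned '7T', offset=3
After 3 (read(4)): returned 'ZTCG', offset=7
After 4 (seek(-23, END)): offset=6
After 5 (tell()): offset=6
After 6 (read(5)): returned 'GVE8A', offset=11
After 7 (tell()): offset=11
After 8 (read(1)): returned 'L', offset=12
After 9 (read(4)): returned 'PQ0O', offset=16
After 10 (seek(+0, CUR)): offset=16
After 11 (seek(-6, END)): offset=23
After 12 (seek(-15, END)): offset=14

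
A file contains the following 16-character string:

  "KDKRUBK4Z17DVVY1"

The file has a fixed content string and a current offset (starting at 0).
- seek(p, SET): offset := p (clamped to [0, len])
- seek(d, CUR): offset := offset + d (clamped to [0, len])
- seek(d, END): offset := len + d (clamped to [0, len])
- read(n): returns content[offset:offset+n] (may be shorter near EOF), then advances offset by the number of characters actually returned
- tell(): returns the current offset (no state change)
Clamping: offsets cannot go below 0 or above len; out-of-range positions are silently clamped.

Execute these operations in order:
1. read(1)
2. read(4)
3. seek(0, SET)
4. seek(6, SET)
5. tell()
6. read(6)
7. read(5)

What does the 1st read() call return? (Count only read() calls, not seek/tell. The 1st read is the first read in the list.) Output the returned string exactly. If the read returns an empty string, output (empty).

After 1 (read(1)): returned 'K', offset=1
After 2 (read(4)): returned 'DKRU', offset=5
After 3 (seek(0, SET)): offset=0
After 4 (seek(6, SET)): offset=6
After 5 (tell()): offset=6
After 6 (read(6)): returned 'K4Z17D', offset=12
After 7 (read(5)): returned 'VVY1', offset=16

Answer: K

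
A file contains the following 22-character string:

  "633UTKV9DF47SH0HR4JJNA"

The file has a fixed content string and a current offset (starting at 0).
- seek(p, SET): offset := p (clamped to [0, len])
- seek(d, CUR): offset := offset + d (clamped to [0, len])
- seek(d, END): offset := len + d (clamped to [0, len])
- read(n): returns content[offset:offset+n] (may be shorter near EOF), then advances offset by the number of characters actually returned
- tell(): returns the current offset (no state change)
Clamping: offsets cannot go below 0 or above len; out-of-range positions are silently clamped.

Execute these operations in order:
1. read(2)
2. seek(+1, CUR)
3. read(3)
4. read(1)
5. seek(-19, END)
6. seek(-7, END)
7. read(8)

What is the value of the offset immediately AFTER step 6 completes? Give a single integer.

After 1 (read(2)): returned '63', offset=2
After 2 (seek(+1, CUR)): offset=3
After 3 (read(3)): returned 'UTK', offset=6
After 4 (read(1)): returned 'V', offset=7
After 5 (seek(-19, END)): offset=3
After 6 (seek(-7, END)): offset=15

Answer: 15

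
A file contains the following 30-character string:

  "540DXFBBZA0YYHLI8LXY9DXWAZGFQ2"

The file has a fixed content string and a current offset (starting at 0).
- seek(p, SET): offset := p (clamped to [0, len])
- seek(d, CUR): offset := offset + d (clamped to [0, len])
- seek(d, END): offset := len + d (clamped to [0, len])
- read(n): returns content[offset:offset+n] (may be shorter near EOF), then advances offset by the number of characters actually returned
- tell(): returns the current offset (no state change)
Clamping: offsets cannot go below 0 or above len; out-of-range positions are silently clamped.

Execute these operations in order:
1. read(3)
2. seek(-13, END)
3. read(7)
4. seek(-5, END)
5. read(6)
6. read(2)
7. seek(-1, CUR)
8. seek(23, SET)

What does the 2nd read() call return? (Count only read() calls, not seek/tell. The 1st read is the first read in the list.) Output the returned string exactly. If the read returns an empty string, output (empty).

Answer: LXY9DXW

Derivation:
After 1 (read(3)): returned '540', offset=3
After 2 (seek(-13, END)): offset=17
After 3 (read(7)): returned 'LXY9DXW', offset=24
After 4 (seek(-5, END)): offset=25
After 5 (read(6)): returned 'ZGFQ2', offset=30
After 6 (read(2)): returned '', offset=30
After 7 (seek(-1, CUR)): offset=29
After 8 (seek(23, SET)): offset=23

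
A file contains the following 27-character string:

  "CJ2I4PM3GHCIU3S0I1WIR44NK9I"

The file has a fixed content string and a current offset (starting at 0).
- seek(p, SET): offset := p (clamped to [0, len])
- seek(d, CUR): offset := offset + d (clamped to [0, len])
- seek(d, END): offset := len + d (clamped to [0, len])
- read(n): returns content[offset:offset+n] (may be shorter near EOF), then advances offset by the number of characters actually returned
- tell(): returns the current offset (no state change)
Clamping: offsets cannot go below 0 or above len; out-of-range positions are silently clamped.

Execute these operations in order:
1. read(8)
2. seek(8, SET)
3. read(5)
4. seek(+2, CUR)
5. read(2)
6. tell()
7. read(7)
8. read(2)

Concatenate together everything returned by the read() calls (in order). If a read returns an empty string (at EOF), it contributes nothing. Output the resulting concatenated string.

Answer: CJ2I4PM3GHCIU0I1WIR44NK9

Derivation:
After 1 (read(8)): returned 'CJ2I4PM3', offset=8
After 2 (seek(8, SET)): offset=8
After 3 (read(5)): returned 'GHCIU', offset=13
After 4 (seek(+2, CUR)): offset=15
After 5 (read(2)): returned '0I', offset=17
After 6 (tell()): offset=17
After 7 (read(7)): returned '1WIR44N', offset=24
After 8 (read(2)): returned 'K9', offset=26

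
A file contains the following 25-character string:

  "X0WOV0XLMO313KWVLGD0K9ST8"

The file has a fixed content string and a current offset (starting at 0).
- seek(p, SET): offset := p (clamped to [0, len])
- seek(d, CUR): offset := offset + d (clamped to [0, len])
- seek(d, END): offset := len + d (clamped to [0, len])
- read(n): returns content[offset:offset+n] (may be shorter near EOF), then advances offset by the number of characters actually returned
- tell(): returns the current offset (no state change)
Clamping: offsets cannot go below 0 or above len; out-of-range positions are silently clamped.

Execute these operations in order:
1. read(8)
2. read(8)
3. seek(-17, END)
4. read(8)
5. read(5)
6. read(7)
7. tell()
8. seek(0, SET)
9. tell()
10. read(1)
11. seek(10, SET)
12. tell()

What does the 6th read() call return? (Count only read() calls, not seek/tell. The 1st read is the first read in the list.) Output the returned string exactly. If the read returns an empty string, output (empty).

Answer: X

Derivation:
After 1 (read(8)): returned 'X0WOV0XL', offset=8
After 2 (read(8)): returned 'MO313KWV', offset=16
After 3 (seek(-17, END)): offset=8
After 4 (read(8)): returned 'MO313KWV', offset=16
After 5 (read(5)): returned 'LGD0K', offset=21
After 6 (read(7)): returned '9ST8', offset=25
After 7 (tell()): offset=25
After 8 (seek(0, SET)): offset=0
After 9 (tell()): offset=0
After 10 (read(1)): returned 'X', offset=1
After 11 (seek(10, SET)): offset=10
After 12 (tell()): offset=10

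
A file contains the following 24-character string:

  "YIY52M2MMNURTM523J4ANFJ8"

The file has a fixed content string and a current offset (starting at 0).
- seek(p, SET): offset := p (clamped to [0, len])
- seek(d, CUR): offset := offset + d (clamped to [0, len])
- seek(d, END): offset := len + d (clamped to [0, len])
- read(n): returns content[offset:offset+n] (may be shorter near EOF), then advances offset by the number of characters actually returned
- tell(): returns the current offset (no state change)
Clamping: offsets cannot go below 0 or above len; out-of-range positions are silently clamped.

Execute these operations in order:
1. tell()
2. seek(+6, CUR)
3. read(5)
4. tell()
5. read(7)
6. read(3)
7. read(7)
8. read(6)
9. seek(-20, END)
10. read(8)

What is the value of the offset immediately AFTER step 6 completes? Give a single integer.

After 1 (tell()): offset=0
After 2 (seek(+6, CUR)): offset=6
After 3 (read(5)): returned '2MMNU', offset=11
After 4 (tell()): offset=11
After 5 (read(7)): returned 'RTM523J', offset=18
After 6 (read(3)): returned '4AN', offset=21

Answer: 21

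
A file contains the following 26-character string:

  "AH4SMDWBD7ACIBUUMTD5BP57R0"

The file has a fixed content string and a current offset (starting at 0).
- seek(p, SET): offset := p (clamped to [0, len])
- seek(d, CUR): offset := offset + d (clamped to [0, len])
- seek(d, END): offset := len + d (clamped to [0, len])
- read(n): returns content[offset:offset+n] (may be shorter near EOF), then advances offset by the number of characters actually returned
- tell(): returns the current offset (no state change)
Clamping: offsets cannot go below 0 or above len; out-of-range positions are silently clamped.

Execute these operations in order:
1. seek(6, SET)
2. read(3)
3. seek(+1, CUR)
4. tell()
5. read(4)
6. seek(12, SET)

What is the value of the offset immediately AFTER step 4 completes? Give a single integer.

After 1 (seek(6, SET)): offset=6
After 2 (read(3)): returned 'WBD', offset=9
After 3 (seek(+1, CUR)): offset=10
After 4 (tell()): offset=10

Answer: 10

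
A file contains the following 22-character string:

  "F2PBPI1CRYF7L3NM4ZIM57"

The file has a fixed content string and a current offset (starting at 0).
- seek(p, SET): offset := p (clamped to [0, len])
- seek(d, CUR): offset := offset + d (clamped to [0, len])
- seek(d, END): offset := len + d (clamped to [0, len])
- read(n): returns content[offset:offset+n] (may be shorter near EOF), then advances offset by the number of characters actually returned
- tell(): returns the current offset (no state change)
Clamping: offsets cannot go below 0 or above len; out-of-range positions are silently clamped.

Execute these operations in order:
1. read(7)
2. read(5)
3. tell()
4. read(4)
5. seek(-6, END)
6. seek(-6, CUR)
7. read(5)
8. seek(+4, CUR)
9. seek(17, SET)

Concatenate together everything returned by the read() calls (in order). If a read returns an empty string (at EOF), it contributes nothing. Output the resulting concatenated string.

Answer: F2PBPI1CRYF7L3NMF7L3N

Derivation:
After 1 (read(7)): returned 'F2PBPI1', offset=7
After 2 (read(5)): returned 'CRYF7', offset=12
After 3 (tell()): offset=12
After 4 (read(4)): returned 'L3NM', offset=16
After 5 (seek(-6, END)): offset=16
After 6 (seek(-6, CUR)): offset=10
After 7 (read(5)): returned 'F7L3N', offset=15
After 8 (seek(+4, CUR)): offset=19
After 9 (seek(17, SET)): offset=17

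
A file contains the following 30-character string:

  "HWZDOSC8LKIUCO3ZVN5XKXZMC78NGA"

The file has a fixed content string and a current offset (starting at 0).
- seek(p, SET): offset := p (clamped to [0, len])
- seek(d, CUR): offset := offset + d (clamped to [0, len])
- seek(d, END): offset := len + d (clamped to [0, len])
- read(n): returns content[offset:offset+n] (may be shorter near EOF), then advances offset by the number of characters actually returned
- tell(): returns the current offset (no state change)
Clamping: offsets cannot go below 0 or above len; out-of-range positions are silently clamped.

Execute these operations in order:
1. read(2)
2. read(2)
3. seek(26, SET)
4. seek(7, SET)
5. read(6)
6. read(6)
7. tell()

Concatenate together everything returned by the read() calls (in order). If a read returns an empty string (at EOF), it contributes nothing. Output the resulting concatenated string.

After 1 (read(2)): returned 'HW', offset=2
After 2 (read(2)): returned 'ZD', offset=4
After 3 (seek(26, SET)): offset=26
After 4 (seek(7, SET)): offset=7
After 5 (read(6)): returned '8LKIUC', offset=13
After 6 (read(6)): returned 'O3ZVN5', offset=19
After 7 (tell()): offset=19

Answer: HWZD8LKIUCO3ZVN5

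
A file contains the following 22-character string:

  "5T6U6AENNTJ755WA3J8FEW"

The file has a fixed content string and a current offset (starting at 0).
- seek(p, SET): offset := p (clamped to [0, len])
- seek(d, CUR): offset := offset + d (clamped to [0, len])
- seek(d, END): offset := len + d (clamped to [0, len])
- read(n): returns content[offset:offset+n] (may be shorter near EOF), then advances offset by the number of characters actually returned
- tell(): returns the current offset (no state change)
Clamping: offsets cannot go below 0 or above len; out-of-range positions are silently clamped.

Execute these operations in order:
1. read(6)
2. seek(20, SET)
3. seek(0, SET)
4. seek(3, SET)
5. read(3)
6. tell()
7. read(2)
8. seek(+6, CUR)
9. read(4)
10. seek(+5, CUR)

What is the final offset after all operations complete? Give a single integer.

Answer: 22

Derivation:
After 1 (read(6)): returned '5T6U6A', offset=6
After 2 (seek(20, SET)): offset=20
After 3 (seek(0, SET)): offset=0
After 4 (seek(3, SET)): offset=3
After 5 (read(3)): returned 'U6A', offset=6
After 6 (tell()): offset=6
After 7 (read(2)): returned 'EN', offset=8
After 8 (seek(+6, CUR)): offset=14
After 9 (read(4)): returned 'WA3J', offset=18
After 10 (seek(+5, CUR)): offset=22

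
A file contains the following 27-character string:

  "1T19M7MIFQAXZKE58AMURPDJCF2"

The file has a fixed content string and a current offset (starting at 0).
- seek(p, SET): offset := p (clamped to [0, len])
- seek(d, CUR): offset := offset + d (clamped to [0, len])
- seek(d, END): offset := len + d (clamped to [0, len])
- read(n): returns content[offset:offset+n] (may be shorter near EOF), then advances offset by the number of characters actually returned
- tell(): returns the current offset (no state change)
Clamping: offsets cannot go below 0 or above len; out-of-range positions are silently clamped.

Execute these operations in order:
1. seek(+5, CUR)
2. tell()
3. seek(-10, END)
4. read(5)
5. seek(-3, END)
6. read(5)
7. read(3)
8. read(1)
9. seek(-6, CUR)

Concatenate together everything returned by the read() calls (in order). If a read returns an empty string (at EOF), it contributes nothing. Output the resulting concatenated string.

Answer: AMURPCF2

Derivation:
After 1 (seek(+5, CUR)): offset=5
After 2 (tell()): offset=5
After 3 (seek(-10, END)): offset=17
After 4 (read(5)): returned 'AMURP', offset=22
After 5 (seek(-3, END)): offset=24
After 6 (read(5)): returned 'CF2', offset=27
After 7 (read(3)): returned '', offset=27
After 8 (read(1)): returned '', offset=27
After 9 (seek(-6, CUR)): offset=21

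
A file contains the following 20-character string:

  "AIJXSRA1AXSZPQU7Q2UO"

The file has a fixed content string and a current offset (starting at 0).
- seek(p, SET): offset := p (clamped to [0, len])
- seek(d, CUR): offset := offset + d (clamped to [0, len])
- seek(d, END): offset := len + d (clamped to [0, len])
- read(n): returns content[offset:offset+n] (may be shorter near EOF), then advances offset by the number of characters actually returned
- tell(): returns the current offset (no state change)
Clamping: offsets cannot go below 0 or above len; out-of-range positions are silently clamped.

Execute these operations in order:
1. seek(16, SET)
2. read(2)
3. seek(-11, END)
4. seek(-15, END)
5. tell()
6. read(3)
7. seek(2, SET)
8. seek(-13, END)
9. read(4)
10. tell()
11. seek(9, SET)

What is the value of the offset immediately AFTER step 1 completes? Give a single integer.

After 1 (seek(16, SET)): offset=16

Answer: 16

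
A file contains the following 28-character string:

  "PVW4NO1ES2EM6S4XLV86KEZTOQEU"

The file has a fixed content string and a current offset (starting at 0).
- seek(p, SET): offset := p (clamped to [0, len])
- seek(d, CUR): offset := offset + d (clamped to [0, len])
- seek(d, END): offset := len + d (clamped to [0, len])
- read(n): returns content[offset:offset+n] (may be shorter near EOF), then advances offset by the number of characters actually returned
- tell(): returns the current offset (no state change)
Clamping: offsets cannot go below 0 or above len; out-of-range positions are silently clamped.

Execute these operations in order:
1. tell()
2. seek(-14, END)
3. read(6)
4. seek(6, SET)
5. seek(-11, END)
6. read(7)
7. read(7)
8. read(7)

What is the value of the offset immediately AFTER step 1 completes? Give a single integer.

Answer: 0

Derivation:
After 1 (tell()): offset=0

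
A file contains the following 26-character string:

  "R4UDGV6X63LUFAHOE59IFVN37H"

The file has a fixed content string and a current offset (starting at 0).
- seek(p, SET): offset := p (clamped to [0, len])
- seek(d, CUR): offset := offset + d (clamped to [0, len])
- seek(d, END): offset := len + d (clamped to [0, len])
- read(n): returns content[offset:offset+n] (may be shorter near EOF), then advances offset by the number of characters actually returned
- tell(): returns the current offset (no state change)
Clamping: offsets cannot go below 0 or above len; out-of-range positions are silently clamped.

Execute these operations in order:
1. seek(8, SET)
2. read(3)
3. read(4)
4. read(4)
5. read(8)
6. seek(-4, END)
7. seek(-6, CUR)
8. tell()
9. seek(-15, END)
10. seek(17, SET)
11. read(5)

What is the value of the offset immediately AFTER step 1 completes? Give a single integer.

After 1 (seek(8, SET)): offset=8

Answer: 8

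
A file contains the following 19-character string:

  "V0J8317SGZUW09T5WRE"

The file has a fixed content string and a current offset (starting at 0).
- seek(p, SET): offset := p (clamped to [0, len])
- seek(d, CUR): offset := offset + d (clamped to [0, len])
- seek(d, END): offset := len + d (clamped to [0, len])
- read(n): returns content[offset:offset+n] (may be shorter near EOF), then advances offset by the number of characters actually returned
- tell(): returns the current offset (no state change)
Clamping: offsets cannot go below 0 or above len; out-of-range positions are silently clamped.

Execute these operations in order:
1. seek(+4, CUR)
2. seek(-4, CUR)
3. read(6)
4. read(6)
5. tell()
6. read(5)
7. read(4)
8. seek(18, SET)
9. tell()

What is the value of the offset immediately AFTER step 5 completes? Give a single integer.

After 1 (seek(+4, CUR)): offset=4
After 2 (seek(-4, CUR)): offset=0
After 3 (read(6)): returned 'V0J831', offset=6
After 4 (read(6)): returned '7SGZUW', offset=12
After 5 (tell()): offset=12

Answer: 12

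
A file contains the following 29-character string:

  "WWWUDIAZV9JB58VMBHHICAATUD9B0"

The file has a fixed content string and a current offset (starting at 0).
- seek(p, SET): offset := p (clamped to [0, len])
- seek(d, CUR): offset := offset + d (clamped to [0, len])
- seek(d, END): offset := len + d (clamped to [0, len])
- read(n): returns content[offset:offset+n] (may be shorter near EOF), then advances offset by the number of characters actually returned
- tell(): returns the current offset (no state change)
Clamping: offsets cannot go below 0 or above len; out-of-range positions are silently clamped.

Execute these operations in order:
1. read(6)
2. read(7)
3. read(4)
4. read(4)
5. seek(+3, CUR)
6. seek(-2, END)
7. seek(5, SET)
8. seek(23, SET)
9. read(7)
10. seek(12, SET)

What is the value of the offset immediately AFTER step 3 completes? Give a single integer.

After 1 (read(6)): returned 'WWWUDI', offset=6
After 2 (read(7)): returned 'AZV9JB5', offset=13
After 3 (read(4)): returned '8VMB', offset=17

Answer: 17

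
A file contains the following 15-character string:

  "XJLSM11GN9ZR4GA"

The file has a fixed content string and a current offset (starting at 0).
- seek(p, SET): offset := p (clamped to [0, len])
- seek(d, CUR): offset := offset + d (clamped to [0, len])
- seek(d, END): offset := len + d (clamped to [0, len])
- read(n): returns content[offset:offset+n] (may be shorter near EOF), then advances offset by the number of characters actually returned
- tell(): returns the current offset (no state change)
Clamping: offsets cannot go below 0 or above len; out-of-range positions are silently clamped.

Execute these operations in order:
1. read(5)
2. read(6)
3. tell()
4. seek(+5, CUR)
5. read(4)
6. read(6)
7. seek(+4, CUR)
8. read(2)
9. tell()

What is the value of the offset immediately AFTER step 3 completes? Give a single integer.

Answer: 11

Derivation:
After 1 (read(5)): returned 'XJLSM', offset=5
After 2 (read(6)): returned '11GN9Z', offset=11
After 3 (tell()): offset=11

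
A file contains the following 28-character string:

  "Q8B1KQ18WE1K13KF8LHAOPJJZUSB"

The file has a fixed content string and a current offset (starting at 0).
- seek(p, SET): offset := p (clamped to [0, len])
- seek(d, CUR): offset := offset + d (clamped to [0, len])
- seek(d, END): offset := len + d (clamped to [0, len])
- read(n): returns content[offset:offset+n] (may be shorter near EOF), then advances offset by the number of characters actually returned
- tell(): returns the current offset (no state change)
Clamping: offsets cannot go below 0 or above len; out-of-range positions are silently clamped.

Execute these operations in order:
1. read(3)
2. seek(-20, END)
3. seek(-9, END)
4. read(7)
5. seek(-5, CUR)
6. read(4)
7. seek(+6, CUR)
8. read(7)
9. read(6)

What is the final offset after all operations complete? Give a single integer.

After 1 (read(3)): returned 'Q8B', offset=3
After 2 (seek(-20, END)): offset=8
After 3 (seek(-9, END)): offset=19
After 4 (read(7)): returned 'AOPJJZU', offset=26
After 5 (seek(-5, CUR)): offset=21
After 6 (read(4)): returned 'PJJZ', offset=25
After 7 (seek(+6, CUR)): offset=28
After 8 (read(7)): returned '', offset=28
After 9 (read(6)): returned '', offset=28

Answer: 28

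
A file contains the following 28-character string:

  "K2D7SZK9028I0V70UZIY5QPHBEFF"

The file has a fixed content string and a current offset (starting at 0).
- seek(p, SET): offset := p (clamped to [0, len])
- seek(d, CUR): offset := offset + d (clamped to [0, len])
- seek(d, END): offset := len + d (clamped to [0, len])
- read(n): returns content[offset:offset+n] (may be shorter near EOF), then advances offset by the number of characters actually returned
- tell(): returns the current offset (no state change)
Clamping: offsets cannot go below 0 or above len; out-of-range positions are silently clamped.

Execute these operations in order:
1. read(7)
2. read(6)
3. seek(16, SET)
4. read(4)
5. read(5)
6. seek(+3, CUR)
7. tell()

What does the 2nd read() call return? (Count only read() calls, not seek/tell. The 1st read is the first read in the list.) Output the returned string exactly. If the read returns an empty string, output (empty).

Answer: 9028I0

Derivation:
After 1 (read(7)): returned 'K2D7SZK', offset=7
After 2 (read(6)): returned '9028I0', offset=13
After 3 (seek(16, SET)): offset=16
After 4 (read(4)): returned 'UZIY', offset=20
After 5 (read(5)): returned '5QPHB', offset=25
After 6 (seek(+3, CUR)): offset=28
After 7 (tell()): offset=28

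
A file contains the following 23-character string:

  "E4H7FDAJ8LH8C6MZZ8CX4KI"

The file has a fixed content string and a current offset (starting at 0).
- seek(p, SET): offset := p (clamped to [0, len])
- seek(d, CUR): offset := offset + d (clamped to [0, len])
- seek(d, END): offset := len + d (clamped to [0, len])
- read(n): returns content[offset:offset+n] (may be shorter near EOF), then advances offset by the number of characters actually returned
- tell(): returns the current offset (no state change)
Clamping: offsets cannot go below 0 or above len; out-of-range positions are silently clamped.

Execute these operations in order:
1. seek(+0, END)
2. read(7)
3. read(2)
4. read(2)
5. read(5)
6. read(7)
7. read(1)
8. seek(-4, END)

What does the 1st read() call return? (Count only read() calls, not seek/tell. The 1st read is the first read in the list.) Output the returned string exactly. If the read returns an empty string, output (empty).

Answer: (empty)

Derivation:
After 1 (seek(+0, END)): offset=23
After 2 (read(7)): returned '', offset=23
After 3 (read(2)): returned '', offset=23
After 4 (read(2)): returned '', offset=23
After 5 (read(5)): returned '', offset=23
After 6 (read(7)): returned '', offset=23
After 7 (read(1)): returned '', offset=23
After 8 (seek(-4, END)): offset=19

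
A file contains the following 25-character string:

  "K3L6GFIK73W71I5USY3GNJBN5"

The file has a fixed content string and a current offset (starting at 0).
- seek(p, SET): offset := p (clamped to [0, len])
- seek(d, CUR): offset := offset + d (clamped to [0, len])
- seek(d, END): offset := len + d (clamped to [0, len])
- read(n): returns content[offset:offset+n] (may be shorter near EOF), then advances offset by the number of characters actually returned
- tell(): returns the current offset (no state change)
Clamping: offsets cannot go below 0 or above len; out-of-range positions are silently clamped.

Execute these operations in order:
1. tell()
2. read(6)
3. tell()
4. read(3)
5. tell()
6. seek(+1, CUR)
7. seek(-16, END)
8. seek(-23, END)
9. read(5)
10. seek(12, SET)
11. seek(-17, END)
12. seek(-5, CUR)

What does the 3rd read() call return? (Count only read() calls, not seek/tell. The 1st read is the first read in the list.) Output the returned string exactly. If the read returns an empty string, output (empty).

After 1 (tell()): offset=0
After 2 (read(6)): returned 'K3L6GF', offset=6
After 3 (tell()): offset=6
After 4 (read(3)): returned 'IK7', offset=9
After 5 (tell()): offset=9
After 6 (seek(+1, CUR)): offset=10
After 7 (seek(-16, END)): offset=9
After 8 (seek(-23, END)): offset=2
After 9 (read(5)): returned 'L6GFI', offset=7
After 10 (seek(12, SET)): offset=12
After 11 (seek(-17, END)): offset=8
After 12 (seek(-5, CUR)): offset=3

Answer: L6GFI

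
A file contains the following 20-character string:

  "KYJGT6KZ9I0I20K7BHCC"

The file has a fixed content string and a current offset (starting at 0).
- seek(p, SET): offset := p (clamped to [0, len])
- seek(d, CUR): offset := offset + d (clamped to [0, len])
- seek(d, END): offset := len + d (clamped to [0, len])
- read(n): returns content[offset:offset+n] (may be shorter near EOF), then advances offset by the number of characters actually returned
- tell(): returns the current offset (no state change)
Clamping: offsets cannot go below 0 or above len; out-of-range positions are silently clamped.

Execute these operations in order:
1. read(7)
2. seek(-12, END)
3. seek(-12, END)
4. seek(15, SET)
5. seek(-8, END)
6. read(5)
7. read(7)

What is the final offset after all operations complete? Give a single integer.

Answer: 20

Derivation:
After 1 (read(7)): returned 'KYJGT6K', offset=7
After 2 (seek(-12, END)): offset=8
After 3 (seek(-12, END)): offset=8
After 4 (seek(15, SET)): offset=15
After 5 (seek(-8, END)): offset=12
After 6 (read(5)): returned '20K7B', offset=17
After 7 (read(7)): returned 'HCC', offset=20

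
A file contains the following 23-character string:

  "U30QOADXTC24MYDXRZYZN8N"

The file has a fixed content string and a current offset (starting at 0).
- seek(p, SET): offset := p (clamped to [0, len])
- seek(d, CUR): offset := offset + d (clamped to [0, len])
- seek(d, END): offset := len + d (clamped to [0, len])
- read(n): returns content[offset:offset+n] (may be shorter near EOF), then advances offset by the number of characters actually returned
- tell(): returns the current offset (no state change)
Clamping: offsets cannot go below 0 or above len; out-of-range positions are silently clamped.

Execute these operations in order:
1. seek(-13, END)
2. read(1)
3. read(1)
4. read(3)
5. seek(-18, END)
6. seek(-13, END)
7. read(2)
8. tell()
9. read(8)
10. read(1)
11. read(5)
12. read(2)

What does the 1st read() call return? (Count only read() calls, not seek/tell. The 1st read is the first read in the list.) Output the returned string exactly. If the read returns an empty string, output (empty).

Answer: 2

Derivation:
After 1 (seek(-13, END)): offset=10
After 2 (read(1)): returned '2', offset=11
After 3 (read(1)): returned '4', offset=12
After 4 (read(3)): returned 'MYD', offset=15
After 5 (seek(-18, END)): offset=5
After 6 (seek(-13, END)): offset=10
After 7 (read(2)): returned '24', offset=12
After 8 (tell()): offset=12
After 9 (read(8)): returned 'MYDXRZYZ', offset=20
After 10 (read(1)): returned 'N', offset=21
After 11 (read(5)): returned '8N', offset=23
After 12 (read(2)): returned '', offset=23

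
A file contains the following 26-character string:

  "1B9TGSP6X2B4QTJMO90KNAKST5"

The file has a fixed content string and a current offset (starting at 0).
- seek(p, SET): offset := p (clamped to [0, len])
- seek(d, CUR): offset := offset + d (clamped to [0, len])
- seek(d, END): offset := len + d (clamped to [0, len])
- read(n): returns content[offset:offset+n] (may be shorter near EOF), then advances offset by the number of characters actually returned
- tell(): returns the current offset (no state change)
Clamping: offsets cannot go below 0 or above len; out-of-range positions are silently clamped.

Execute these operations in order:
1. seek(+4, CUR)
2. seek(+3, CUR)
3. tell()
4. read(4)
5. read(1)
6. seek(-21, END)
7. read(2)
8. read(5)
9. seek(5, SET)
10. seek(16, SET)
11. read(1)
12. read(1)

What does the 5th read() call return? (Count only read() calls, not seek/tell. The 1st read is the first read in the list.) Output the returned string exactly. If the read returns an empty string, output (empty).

After 1 (seek(+4, CUR)): offset=4
After 2 (seek(+3, CUR)): offset=7
After 3 (tell()): offset=7
After 4 (read(4)): returned '6X2B', offset=11
After 5 (read(1)): returned '4', offset=12
After 6 (seek(-21, END)): offset=5
After 7 (read(2)): returned 'SP', offset=7
After 8 (read(5)): returned '6X2B4', offset=12
After 9 (seek(5, SET)): offset=5
After 10 (seek(16, SET)): offset=16
After 11 (read(1)): returned 'O', offset=17
After 12 (read(1)): returned '9', offset=18

Answer: O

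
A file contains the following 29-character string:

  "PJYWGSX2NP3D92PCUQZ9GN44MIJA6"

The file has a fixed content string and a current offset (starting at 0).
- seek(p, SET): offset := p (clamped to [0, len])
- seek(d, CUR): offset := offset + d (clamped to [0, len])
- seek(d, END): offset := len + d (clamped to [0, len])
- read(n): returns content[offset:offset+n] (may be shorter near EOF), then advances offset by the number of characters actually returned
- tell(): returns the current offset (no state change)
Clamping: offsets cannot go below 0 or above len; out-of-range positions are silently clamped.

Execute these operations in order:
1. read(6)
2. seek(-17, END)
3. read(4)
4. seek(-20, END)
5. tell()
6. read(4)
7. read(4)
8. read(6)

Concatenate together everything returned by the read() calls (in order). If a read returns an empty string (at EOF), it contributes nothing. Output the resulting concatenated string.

Answer: PJYWGS92PCP3D92PCUQZ9GN4

Derivation:
After 1 (read(6)): returned 'PJYWGS', offset=6
After 2 (seek(-17, END)): offset=12
After 3 (read(4)): returned '92PC', offset=16
After 4 (seek(-20, END)): offset=9
After 5 (tell()): offset=9
After 6 (read(4)): returned 'P3D9', offset=13
After 7 (read(4)): returned '2PCU', offset=17
After 8 (read(6)): returned 'QZ9GN4', offset=23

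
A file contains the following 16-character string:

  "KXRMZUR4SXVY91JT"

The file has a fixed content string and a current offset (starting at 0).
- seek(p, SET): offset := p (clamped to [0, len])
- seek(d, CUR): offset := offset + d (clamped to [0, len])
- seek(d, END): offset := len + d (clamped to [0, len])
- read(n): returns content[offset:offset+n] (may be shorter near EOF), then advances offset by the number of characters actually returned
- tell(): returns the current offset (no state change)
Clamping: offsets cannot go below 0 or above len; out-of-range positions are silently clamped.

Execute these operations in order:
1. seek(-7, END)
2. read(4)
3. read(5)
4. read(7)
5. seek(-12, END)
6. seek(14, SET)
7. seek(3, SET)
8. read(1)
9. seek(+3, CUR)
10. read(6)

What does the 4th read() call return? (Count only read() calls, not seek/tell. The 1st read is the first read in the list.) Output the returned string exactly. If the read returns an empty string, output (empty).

Answer: M

Derivation:
After 1 (seek(-7, END)): offset=9
After 2 (read(4)): returned 'XVY9', offset=13
After 3 (read(5)): returned '1JT', offset=16
After 4 (read(7)): returned '', offset=16
After 5 (seek(-12, END)): offset=4
After 6 (seek(14, SET)): offset=14
After 7 (seek(3, SET)): offset=3
After 8 (read(1)): returned 'M', offset=4
After 9 (seek(+3, CUR)): offset=7
After 10 (read(6)): returned '4SXVY9', offset=13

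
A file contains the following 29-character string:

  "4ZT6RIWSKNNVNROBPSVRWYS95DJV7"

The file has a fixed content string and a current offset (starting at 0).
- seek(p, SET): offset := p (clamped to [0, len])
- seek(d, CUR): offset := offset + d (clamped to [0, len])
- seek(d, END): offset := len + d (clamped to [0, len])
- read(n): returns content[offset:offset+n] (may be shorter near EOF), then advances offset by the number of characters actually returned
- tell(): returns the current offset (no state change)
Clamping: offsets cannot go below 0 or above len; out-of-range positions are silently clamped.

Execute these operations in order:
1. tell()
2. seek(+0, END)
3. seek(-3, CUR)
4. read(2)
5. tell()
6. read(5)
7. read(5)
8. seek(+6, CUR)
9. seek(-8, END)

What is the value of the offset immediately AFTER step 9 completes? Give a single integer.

After 1 (tell()): offset=0
After 2 (seek(+0, END)): offset=29
After 3 (seek(-3, CUR)): offset=26
After 4 (read(2)): returned 'JV', offset=28
After 5 (tell()): offset=28
After 6 (read(5)): returned '7', offset=29
After 7 (read(5)): returned '', offset=29
After 8 (seek(+6, CUR)): offset=29
After 9 (seek(-8, END)): offset=21

Answer: 21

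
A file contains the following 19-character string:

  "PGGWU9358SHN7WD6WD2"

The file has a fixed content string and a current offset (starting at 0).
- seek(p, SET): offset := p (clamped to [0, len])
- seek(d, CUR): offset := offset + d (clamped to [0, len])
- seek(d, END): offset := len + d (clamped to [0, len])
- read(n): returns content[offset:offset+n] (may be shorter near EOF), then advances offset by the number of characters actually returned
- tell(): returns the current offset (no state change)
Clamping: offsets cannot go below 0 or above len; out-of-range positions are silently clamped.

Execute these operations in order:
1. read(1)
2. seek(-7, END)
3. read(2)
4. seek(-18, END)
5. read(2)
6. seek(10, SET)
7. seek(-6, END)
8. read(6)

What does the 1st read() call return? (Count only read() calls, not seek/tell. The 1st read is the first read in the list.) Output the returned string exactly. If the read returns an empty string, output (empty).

Answer: P

Derivation:
After 1 (read(1)): returned 'P', offset=1
After 2 (seek(-7, END)): offset=12
After 3 (read(2)): returned '7W', offset=14
After 4 (seek(-18, END)): offset=1
After 5 (read(2)): returned 'GG', offset=3
After 6 (seek(10, SET)): offset=10
After 7 (seek(-6, END)): offset=13
After 8 (read(6)): returned 'WD6WD2', offset=19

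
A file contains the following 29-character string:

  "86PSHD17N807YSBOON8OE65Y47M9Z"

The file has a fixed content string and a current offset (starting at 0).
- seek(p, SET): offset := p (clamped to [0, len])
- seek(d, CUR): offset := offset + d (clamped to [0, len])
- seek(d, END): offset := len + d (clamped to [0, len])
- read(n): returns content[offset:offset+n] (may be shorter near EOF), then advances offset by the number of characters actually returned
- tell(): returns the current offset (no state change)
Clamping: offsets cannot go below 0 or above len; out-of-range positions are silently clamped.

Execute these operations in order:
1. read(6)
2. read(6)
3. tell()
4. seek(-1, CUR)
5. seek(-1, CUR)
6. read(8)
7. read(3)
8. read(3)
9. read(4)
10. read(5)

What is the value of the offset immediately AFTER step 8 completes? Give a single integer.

After 1 (read(6)): returned '86PSHD', offset=6
After 2 (read(6)): returned '17N807', offset=12
After 3 (tell()): offset=12
After 4 (seek(-1, CUR)): offset=11
After 5 (seek(-1, CUR)): offset=10
After 6 (read(8)): returned '07YSBOON', offset=18
After 7 (read(3)): returned '8OE', offset=21
After 8 (read(3)): returned '65Y', offset=24

Answer: 24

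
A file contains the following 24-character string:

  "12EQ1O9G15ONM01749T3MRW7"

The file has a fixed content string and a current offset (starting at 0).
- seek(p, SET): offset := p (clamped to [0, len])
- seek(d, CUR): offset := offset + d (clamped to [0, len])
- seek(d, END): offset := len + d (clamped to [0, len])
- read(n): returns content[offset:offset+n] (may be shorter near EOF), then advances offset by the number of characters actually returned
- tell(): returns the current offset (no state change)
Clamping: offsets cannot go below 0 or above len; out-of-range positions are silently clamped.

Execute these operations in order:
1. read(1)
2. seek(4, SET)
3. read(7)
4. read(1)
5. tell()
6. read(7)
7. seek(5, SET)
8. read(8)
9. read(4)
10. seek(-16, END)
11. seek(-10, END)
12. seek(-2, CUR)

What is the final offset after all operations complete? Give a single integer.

Answer: 12

Derivation:
After 1 (read(1)): returned '1', offset=1
After 2 (seek(4, SET)): offset=4
After 3 (read(7)): returned '1O9G15O', offset=11
After 4 (read(1)): returned 'N', offset=12
After 5 (tell()): offset=12
After 6 (read(7)): returned 'M01749T', offset=19
After 7 (seek(5, SET)): offset=5
After 8 (read(8)): returned 'O9G15ONM', offset=13
After 9 (read(4)): returned '0174', offset=17
After 10 (seek(-16, END)): offset=8
After 11 (seek(-10, END)): offset=14
After 12 (seek(-2, CUR)): offset=12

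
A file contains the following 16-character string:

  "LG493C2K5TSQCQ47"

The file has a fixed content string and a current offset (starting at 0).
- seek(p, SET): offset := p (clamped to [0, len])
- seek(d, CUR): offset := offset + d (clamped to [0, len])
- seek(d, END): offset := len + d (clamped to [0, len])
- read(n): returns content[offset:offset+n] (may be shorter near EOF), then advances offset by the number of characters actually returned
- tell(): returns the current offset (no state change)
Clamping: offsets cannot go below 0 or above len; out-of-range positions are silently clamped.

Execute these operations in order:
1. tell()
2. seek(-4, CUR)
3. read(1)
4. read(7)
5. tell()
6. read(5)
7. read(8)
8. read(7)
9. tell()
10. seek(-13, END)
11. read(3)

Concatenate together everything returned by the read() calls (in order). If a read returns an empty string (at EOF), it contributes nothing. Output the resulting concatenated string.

Answer: LG493C2K5TSQCQ4793C

Derivation:
After 1 (tell()): offset=0
After 2 (seek(-4, CUR)): offset=0
After 3 (read(1)): returned 'L', offset=1
After 4 (read(7)): returned 'G493C2K', offset=8
After 5 (tell()): offset=8
After 6 (read(5)): returned '5TSQC', offset=13
After 7 (read(8)): returned 'Q47', offset=16
After 8 (read(7)): returned '', offset=16
After 9 (tell()): offset=16
After 10 (seek(-13, END)): offset=3
After 11 (read(3)): returned '93C', offset=6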